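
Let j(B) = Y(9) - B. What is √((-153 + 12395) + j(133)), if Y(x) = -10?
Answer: √12099 ≈ 110.00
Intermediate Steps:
j(B) = -10 - B
√((-153 + 12395) + j(133)) = √((-153 + 12395) + (-10 - 1*133)) = √(12242 + (-10 - 133)) = √(12242 - 143) = √12099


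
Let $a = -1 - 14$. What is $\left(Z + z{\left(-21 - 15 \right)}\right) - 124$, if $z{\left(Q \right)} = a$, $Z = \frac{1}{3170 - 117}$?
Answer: $- \frac{424366}{3053} \approx -139.0$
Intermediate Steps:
$a = -15$
$Z = \frac{1}{3053} \approx 0.00032755$
$z{\left(Q \right)} = -15$
$\left(Z + z{\left(-21 - 15 \right)}\right) - 124 = \left(\frac{1}{3053} - 15\right) - 124 = - \frac{45794}{3053} - 124 = - \frac{424366}{3053}$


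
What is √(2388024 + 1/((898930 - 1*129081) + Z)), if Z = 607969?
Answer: √4533382830584076794/1377818 ≈ 1545.3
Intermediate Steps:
√(2388024 + 1/((898930 - 1*129081) + Z)) = √(2388024 + 1/((898930 - 1*129081) + 607969)) = √(2388024 + 1/((898930 - 129081) + 607969)) = √(2388024 + 1/(769849 + 607969)) = √(2388024 + 1/1377818) = √(3290262451633/1377818) = √4533382830584076794/1377818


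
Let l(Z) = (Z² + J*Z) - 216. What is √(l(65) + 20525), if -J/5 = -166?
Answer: 2*√19621 ≈ 280.15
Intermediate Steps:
J = 830 (J = -5*(-166) = 830)
l(Z) = -216 + Z² + 830*Z (l(Z) = (Z² + 830*Z) - 216 = -216 + Z² + 830*Z)
√(l(65) + 20525) = √((-216 + 65² + 830*65) + 20525) = √((-216 + 4225 + 53950) + 20525) = √(57959 + 20525) = √78484 = 2*√19621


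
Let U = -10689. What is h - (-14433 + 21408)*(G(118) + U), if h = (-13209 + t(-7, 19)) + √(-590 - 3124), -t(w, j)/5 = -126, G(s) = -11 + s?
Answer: 73796871 + I*√3714 ≈ 7.3797e+7 + 60.943*I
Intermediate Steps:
t(w, j) = 630 (t(w, j) = -5*(-126) = 630)
h = -12579 + I*√3714 (h = (-13209 + 630) + √(-590 - 3124) = -12579 + √(-3714) = -12579 + I*√3714 ≈ -12579.0 + 60.943*I)
h - (-14433 + 21408)*(G(118) + U) = (-12579 + I*√3714) - (-14433 + 21408)*((-11 + 118) - 10689) = (-12579 + I*√3714) - 6975*(107 - 10689) = (-12579 + I*√3714) - 6975*(-10582) = (-12579 + I*√3714) - 1*(-73809450) = (-12579 + I*√3714) + 73809450 = 73796871 + I*√3714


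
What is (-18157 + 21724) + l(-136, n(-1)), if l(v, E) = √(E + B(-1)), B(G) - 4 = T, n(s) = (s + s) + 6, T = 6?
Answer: 3567 + √14 ≈ 3570.7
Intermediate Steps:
n(s) = 6 + 2*s (n(s) = 2*s + 6 = 6 + 2*s)
B(G) = 10 (B(G) = 4 + 6 = 10)
l(v, E) = √(10 + E) (l(v, E) = √(E + 10) = √(10 + E))
(-18157 + 21724) + l(-136, n(-1)) = (-18157 + 21724) + √(10 + (6 + 2*(-1))) = 3567 + √(10 + (6 - 2)) = 3567 + √(10 + 4) = 3567 + √14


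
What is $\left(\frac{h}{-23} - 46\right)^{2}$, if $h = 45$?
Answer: $\frac{1216609}{529} \approx 2299.8$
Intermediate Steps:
$\left(\frac{h}{-23} - 46\right)^{2} = \left(\frac{45}{-23} - 46\right)^{2} = \left(45 \left(- \frac{1}{23}\right) - 46\right)^{2} = \left(- \frac{45}{23} - 46\right)^{2} = \left(- \frac{1103}{23}\right)^{2} = \frac{1216609}{529}$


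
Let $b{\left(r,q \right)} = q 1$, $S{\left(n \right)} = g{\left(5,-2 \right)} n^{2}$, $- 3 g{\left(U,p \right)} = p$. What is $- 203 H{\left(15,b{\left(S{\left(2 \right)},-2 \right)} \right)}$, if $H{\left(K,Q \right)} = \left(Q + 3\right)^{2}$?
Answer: $-203$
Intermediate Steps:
$g{\left(U,p \right)} = - \frac{p}{3}$
$S{\left(n \right)} = \frac{2 n^{2}}{3}$ ($S{\left(n \right)} = \left(- \frac{1}{3}\right) \left(-2\right) n^{2} = \frac{2 n^{2}}{3}$)
$b{\left(r,q \right)} = q$
$H{\left(K,Q \right)} = \left(3 + Q\right)^{2}$
$- 203 H{\left(15,b{\left(S{\left(2 \right)},-2 \right)} \right)} = - 203 \left(3 - 2\right)^{2} = - 203 \cdot 1^{2} = \left(-203\right) 1 = -203$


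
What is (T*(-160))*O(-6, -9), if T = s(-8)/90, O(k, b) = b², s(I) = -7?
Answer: 1008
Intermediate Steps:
T = -7/90 ≈ -0.077778
(T*(-160))*O(-6, -9) = -7/90*(-160)*(-9)² = (112/9)*81 = 1008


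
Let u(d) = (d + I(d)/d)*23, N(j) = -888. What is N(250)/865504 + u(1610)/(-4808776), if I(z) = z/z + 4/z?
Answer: -40199202119/4606566969200 ≈ -0.0087265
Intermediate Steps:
I(z) = 1 + 4/z
u(d) = 23*d + 23*(4 + d)/d² (u(d) = (d + ((4 + d)/d)/d)*23 = (d + (4 + d)/d²)*23 = 23*d + 23*(4 + d)/d²)
N(250)/865504 + u(1610)/(-4808776) = -888/865504 + (23*1610 + 23/1610 + 92/1610²)/(-4808776) = -888*1/865504 + (37030 + 23*(1/1610) + 92*(1/2592100))*(-1/4808776) = -3/2924 + (37030 + 1/70 + 1/28175)*(-1/4808776) = -3/2924 + (2086641307/56350)*(-1/4808776) = -3/2924 - 2086641307/270974527600 = -40199202119/4606566969200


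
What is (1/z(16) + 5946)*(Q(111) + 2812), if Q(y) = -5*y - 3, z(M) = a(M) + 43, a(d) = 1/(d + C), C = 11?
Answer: 1112393919/83 ≈ 1.3402e+7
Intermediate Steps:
a(d) = 1/(11 + d) (a(d) = 1/(d + 11) = 1/(11 + d))
z(M) = 43 + 1/(11 + M) (z(M) = 1/(11 + M) + 43 = 43 + 1/(11 + M))
Q(y) = -3 - 5*y
(1/z(16) + 5946)*(Q(111) + 2812) = (1/((474 + 43*16)/(11 + 16)) + 5946)*((-3 - 5*111) + 2812) = (1/((474 + 688)/27) + 5946)*((-3 - 555) + 2812) = (1/((1/27)*1162) + 5946)*(-558 + 2812) = (1/(1162/27) + 5946)*2254 = (27/1162 + 5946)*2254 = (6909279/1162)*2254 = 1112393919/83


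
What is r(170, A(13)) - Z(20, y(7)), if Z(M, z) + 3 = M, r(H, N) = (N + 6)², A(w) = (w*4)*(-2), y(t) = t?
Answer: 9587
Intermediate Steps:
A(w) = -8*w (A(w) = (4*w)*(-2) = -8*w)
r(H, N) = (6 + N)²
Z(M, z) = -3 + M
r(170, A(13)) - Z(20, y(7)) = (6 - 8*13)² - (-3 + 20) = (6 - 104)² - 1*17 = (-98)² - 17 = 9604 - 17 = 9587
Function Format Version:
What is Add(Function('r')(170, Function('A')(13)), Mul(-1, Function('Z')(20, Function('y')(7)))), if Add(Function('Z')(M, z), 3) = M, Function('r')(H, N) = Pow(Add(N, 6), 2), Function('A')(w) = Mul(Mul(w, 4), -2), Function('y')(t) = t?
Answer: 9587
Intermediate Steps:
Function('A')(w) = Mul(-8, w) (Function('A')(w) = Mul(Mul(4, w), -2) = Mul(-8, w))
Function('r')(H, N) = Pow(Add(6, N), 2)
Function('Z')(M, z) = Add(-3, M)
Add(Function('r')(170, Function('A')(13)), Mul(-1, Function('Z')(20, Function('y')(7)))) = Add(Pow(Add(6, Mul(-8, 13)), 2), Mul(-1, Add(-3, 20))) = Add(Pow(Add(6, -104), 2), Mul(-1, 17)) = Add(Pow(-98, 2), -17) = Add(9604, -17) = 9587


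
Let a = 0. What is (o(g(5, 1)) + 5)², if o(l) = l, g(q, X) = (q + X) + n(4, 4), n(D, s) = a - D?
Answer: 49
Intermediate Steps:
n(D, s) = -D (n(D, s) = 0 - D = -D)
g(q, X) = -4 + X + q (g(q, X) = (q + X) - 1*4 = (X + q) - 4 = -4 + X + q)
(o(g(5, 1)) + 5)² = ((-4 + 1 + 5) + 5)² = (2 + 5)² = 7² = 49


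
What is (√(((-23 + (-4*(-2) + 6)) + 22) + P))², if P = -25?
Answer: -12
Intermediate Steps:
(√(((-23 + (-4*(-2) + 6)) + 22) + P))² = (√(((-23 + (-4*(-2) + 6)) + 22) - 25))² = (√(((-23 + (8 + 6)) + 22) - 25))² = (√(((-23 + 14) + 22) - 25))² = (√((-9 + 22) - 25))² = (√(13 - 25))² = (√(-12))² = (2*I*√3)² = -12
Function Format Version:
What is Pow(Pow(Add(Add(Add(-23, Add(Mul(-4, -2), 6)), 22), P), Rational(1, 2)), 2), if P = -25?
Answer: -12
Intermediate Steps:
Pow(Pow(Add(Add(Add(-23, Add(Mul(-4, -2), 6)), 22), P), Rational(1, 2)), 2) = Pow(Pow(Add(Add(Add(-23, Add(Mul(-4, -2), 6)), 22), -25), Rational(1, 2)), 2) = Pow(Pow(Add(Add(Add(-23, Add(8, 6)), 22), -25), Rational(1, 2)), 2) = Pow(Pow(Add(Add(Add(-23, 14), 22), -25), Rational(1, 2)), 2) = Pow(Pow(Add(Add(-9, 22), -25), Rational(1, 2)), 2) = Pow(Pow(Add(13, -25), Rational(1, 2)), 2) = Pow(Pow(-12, Rational(1, 2)), 2) = Pow(Mul(2, I, Pow(3, Rational(1, 2))), 2) = -12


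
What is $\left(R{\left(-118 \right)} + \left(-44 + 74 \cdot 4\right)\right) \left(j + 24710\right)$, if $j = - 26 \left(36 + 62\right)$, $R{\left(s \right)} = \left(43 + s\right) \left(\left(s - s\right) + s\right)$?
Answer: $201718524$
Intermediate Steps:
$R{\left(s \right)} = s \left(43 + s\right)$ ($R{\left(s \right)} = \left(43 + s\right) \left(0 + s\right) = \left(43 + s\right) s = s \left(43 + s\right)$)
$j = -2548$ ($j = \left(-26\right) 98 = -2548$)
$\left(R{\left(-118 \right)} + \left(-44 + 74 \cdot 4\right)\right) \left(j + 24710\right) = \left(- 118 \left(43 - 118\right) + \left(-44 + 74 \cdot 4\right)\right) \left(-2548 + 24710\right) = \left(\left(-118\right) \left(-75\right) + \left(-44 + 296\right)\right) 22162 = \left(8850 + 252\right) 22162 = 9102 \cdot 22162 = 201718524$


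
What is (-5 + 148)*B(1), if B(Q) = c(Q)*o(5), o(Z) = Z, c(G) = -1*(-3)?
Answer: 2145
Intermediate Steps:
c(G) = 3
B(Q) = 15 (B(Q) = 3*5 = 15)
(-5 + 148)*B(1) = (-5 + 148)*15 = 143*15 = 2145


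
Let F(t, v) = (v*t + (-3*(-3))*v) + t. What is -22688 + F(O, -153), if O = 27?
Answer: -28169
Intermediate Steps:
F(t, v) = t + 9*v + t*v (F(t, v) = (t*v + 9*v) + t = (9*v + t*v) + t = t + 9*v + t*v)
-22688 + F(O, -153) = -22688 + (27 + 9*(-153) + 27*(-153)) = -22688 + (27 - 1377 - 4131) = -22688 - 5481 = -28169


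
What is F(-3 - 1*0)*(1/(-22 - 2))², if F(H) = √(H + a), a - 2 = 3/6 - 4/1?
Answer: I*√2/384 ≈ 0.0036828*I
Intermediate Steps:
a = -3/2 (a = 2 + (3/6 - 4/1) = 2 + (3*(⅙) - 4*1) = 2 + (½ - 4) = 2 - 7/2 = -3/2 ≈ -1.5000)
F(H) = √(-3/2 + H) (F(H) = √(H - 3/2) = √(-3/2 + H))
F(-3 - 1*0)*(1/(-22 - 2))² = (√(-6 + 4*(-3 - 1*0))/2)*(1/(-22 - 2))² = (√(-6 + 4*(-3 + 0))/2)*(1/(-24))² = (√(-6 + 4*(-3))/2)*(-1/24)² = (√(-6 - 12)/2)*(1/576) = (√(-18)/2)*(1/576) = ((3*I*√2)/2)*(1/576) = (3*I*√2/2)*(1/576) = I*√2/384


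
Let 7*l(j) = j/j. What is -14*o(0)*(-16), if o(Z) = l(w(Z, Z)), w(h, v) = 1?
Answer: 32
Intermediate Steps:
l(j) = 1/7 (l(j) = (j/j)/7 = (1/7)*1 = 1/7)
o(Z) = 1/7
-14*o(0)*(-16) = -14*1/7*(-16) = -2*(-16) = 32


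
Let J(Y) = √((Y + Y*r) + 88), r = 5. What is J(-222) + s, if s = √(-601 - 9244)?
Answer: I*(√9845 + 2*√311) ≈ 134.49*I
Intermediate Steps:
s = I*√9845 (s = √(-9845) = I*√9845 ≈ 99.222*I)
J(Y) = √(88 + 6*Y) (J(Y) = √((Y + Y*5) + 88) = √((Y + 5*Y) + 88) = √(6*Y + 88) = √(88 + 6*Y))
J(-222) + s = √(88 + 6*(-222)) + I*√9845 = √(88 - 1332) + I*√9845 = √(-1244) + I*√9845 = 2*I*√311 + I*√9845 = I*√9845 + 2*I*√311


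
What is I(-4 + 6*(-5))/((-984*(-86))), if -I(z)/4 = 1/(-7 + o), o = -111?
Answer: 1/2496408 ≈ 4.0058e-7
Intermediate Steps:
I(z) = 2/59 (I(z) = -4/(-7 - 111) = -4/(-118) = -4*(-1/118) = 2/59)
I(-4 + 6*(-5))/((-984*(-86))) = 2/(59*((-984*(-86)))) = (2/59)/84624 = (2/59)*(1/84624) = 1/2496408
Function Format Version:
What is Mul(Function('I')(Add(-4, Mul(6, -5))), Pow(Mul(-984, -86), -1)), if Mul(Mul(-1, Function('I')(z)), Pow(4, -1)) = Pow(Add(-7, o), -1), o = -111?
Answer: Rational(1, 2496408) ≈ 4.0058e-7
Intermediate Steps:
Function('I')(z) = Rational(2, 59) (Function('I')(z) = Mul(-4, Pow(Add(-7, -111), -1)) = Mul(-4, Pow(-118, -1)) = Mul(-4, Rational(-1, 118)) = Rational(2, 59))
Mul(Function('I')(Add(-4, Mul(6, -5))), Pow(Mul(-984, -86), -1)) = Mul(Rational(2, 59), Pow(Mul(-984, -86), -1)) = Mul(Rational(2, 59), Pow(84624, -1)) = Mul(Rational(2, 59), Rational(1, 84624)) = Rational(1, 2496408)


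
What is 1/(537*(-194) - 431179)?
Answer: -1/535357 ≈ -1.8679e-6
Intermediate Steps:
1/(537*(-194) - 431179) = 1/(-104178 - 431179) = 1/(-535357) = -1/535357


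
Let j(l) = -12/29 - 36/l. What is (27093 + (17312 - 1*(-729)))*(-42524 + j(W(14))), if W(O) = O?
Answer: -389640829052/203 ≈ -1.9194e+9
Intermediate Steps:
j(l) = -12/29 - 36/l (j(l) = -12*1/29 - 36/l = -12/29 - 36/l)
(27093 + (17312 - 1*(-729)))*(-42524 + j(W(14))) = (27093 + (17312 - 1*(-729)))*(-42524 + (-12/29 - 36/14)) = (27093 + (17312 + 729))*(-42524 + (-12/29 - 36*1/14)) = (27093 + 18041)*(-42524 + (-12/29 - 18/7)) = 45134*(-42524 - 606/203) = 45134*(-8632978/203) = -389640829052/203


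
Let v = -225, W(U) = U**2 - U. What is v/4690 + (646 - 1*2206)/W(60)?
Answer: -27043/55342 ≈ -0.48865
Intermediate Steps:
v/4690 + (646 - 1*2206)/W(60) = -225/4690 + (646 - 1*2206)/((60*(-1 + 60))) = -225*1/4690 + (646 - 2206)/((60*59)) = -45/938 - 1560/3540 = -45/938 - 1560*1/3540 = -45/938 - 26/59 = -27043/55342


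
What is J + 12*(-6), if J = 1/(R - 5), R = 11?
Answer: -431/6 ≈ -71.833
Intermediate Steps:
J = 1/6 (J = 1/(11 - 5) = 1/6 ≈ 0.16667)
J + 12*(-6) = 1/6 + 12*(-6) = 1/6 - 72 = -431/6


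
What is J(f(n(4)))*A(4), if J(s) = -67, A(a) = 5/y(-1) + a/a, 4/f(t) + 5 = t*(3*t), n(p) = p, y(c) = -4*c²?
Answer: 67/4 ≈ 16.750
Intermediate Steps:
f(t) = 4/(-5 + 3*t²) (f(t) = 4/(-5 + t*(3*t)) = 4/(-5 + 3*t²))
A(a) = -¼ (A(a) = 5/((-4*(-1)²)) + a/a = 5/((-4*1)) + 1 = 5/(-4) + 1 = 5*(-¼) + 1 = -5/4 + 1 = -¼)
J(f(n(4)))*A(4) = -67*(-¼) = 67/4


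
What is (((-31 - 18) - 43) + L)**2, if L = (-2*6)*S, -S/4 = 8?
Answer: 85264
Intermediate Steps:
S = -32 (S = -4*8 = -32)
L = 384 (L = -2*6*(-32) = -12*(-32) = 384)
(((-31 - 18) - 43) + L)**2 = (((-31 - 18) - 43) + 384)**2 = ((-49 - 43) + 384)**2 = (-92 + 384)**2 = 292**2 = 85264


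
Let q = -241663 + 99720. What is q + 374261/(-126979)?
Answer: -18024154458/126979 ≈ -1.4195e+5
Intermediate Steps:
q = -141943
q + 374261/(-126979) = -141943 + 374261/(-126979) = -141943 + 374261*(-1/126979) = -141943 - 374261/126979 = -18024154458/126979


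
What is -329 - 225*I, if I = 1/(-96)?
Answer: -10453/32 ≈ -326.66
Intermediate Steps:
I = -1/96 ≈ -0.010417
-329 - 225*I = -329 - 225*(-1/96) = -329 + 75/32 = -10453/32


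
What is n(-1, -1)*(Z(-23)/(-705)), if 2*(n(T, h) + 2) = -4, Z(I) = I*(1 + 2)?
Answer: -92/235 ≈ -0.39149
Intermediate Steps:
Z(I) = 3*I (Z(I) = I*3 = 3*I)
n(T, h) = -4 (n(T, h) = -2 + (1/2)*(-4) = -2 - 2 = -4)
n(-1, -1)*(Z(-23)/(-705)) = -4*3*(-23)/(-705) = -(-276)*(-1)/705 = -4*23/235 = -92/235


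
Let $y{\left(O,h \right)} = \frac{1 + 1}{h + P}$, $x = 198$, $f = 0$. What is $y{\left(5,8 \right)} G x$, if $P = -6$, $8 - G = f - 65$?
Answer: $14454$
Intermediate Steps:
$G = 73$ ($G = 8 - \left(0 - 65\right) = 8 - -65 = 8 + 65 = 73$)
$y{\left(O,h \right)} = \frac{2}{-6 + h}$ ($y{\left(O,h \right)} = \frac{1 + 1}{h - 6} = \frac{2}{-6 + h}$)
$y{\left(5,8 \right)} G x = \frac{2}{-6 + 8} \cdot 73 \cdot 198 = \frac{2}{2} \cdot 73 \cdot 198 = 2 \cdot \frac{1}{2} \cdot 73 \cdot 198 = 1 \cdot 73 \cdot 198 = 73 \cdot 198 = 14454$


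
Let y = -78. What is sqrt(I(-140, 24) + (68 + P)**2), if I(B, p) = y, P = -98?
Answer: sqrt(822) ≈ 28.671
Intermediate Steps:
I(B, p) = -78
sqrt(I(-140, 24) + (68 + P)**2) = sqrt(-78 + (68 - 98)**2) = sqrt(-78 + (-30)**2) = sqrt(-78 + 900) = sqrt(822)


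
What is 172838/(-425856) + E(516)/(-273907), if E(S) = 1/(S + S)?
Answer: -1017843077291/2507866196928 ≈ -0.40586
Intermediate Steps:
E(S) = 1/(2*S)
172838/(-425856) + E(516)/(-273907) = 172838/(-425856) + ((½)/516)/(-273907) = 172838*(-1/425856) + ((½)*(1/516))*(-1/273907) = -86419/212928 + (1/1032)*(-1/273907) = -86419/212928 - 1/282672024 = -1017843077291/2507866196928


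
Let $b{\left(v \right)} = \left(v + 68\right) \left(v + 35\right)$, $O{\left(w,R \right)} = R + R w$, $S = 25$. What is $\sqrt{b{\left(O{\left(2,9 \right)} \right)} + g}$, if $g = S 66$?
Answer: $2 \sqrt{1885} \approx 86.833$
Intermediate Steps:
$b{\left(v \right)} = \left(35 + v\right) \left(68 + v\right)$ ($b{\left(v \right)} = \left(68 + v\right) \left(35 + v\right) = \left(35 + v\right) \left(68 + v\right)$)
$g = 1650$ ($g = 25 \cdot 66 = 1650$)
$\sqrt{b{\left(O{\left(2,9 \right)} \right)} + g} = \sqrt{\left(2380 + \left(9 \left(1 + 2\right)\right)^{2} + 103 \cdot 9 \left(1 + 2\right)\right) + 1650} = \sqrt{\left(2380 + \left(9 \cdot 3\right)^{2} + 103 \cdot 9 \cdot 3\right) + 1650} = \sqrt{\left(2380 + 27^{2} + 103 \cdot 27\right) + 1650} = \sqrt{\left(2380 + 729 + 2781\right) + 1650} = \sqrt{5890 + 1650} = \sqrt{7540} = 2 \sqrt{1885}$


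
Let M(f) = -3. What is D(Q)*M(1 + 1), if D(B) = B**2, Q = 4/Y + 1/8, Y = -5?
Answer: -2187/1600 ≈ -1.3669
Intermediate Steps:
Q = -27/40 (Q = 4/(-5) + 1/8 = 4*(-1/5) + 1*(1/8) = -4/5 + 1/8 = -27/40 ≈ -0.67500)
D(Q)*M(1 + 1) = (-27/40)**2*(-3) = (729/1600)*(-3) = -2187/1600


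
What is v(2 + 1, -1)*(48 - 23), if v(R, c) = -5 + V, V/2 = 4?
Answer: 75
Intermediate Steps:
V = 8 (V = 2*4 = 8)
v(R, c) = 3 (v(R, c) = -5 + 8 = 3)
v(2 + 1, -1)*(48 - 23) = 3*(48 - 23) = 3*25 = 75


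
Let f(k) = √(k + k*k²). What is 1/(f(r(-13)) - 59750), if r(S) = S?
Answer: -5975/357006471 - I*√2210/3570064710 ≈ -1.6736e-5 - 1.3168e-8*I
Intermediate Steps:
f(k) = √(k + k³)
1/(f(r(-13)) - 59750) = 1/(√(-13 + (-13)³) - 59750) = 1/(√(-13 - 2197) - 59750) = 1/(√(-2210) - 59750) = 1/(I*√2210 - 59750) = 1/(-59750 + I*√2210)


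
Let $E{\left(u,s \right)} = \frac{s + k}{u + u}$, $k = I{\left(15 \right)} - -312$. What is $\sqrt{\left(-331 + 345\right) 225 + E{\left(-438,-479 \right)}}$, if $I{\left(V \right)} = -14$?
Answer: $\frac{\sqrt{604348239}}{438} \approx 56.127$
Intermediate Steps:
$k = 298$ ($k = -14 - -312 = -14 + 312 = 298$)
$E{\left(u,s \right)} = \frac{298 + s}{2 u}$ ($E{\left(u,s \right)} = \frac{s + 298}{u + u} = \frac{298 + s}{2 u}$)
$\sqrt{\left(-331 + 345\right) 225 + E{\left(-438,-479 \right)}} = \sqrt{\left(-331 + 345\right) 225 + \frac{298 - 479}{2 \left(-438\right)}} = \sqrt{14 \cdot 225 + \frac{1}{2} \left(- \frac{1}{438}\right) \left(-181\right)} = \sqrt{3150 + \frac{181}{876}} = \sqrt{\frac{2759581}{876}} = \frac{\sqrt{604348239}}{438}$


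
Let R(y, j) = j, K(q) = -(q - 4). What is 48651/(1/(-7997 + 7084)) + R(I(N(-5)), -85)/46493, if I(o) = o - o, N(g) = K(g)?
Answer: -2065142951044/46493 ≈ -4.4418e+7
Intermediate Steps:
K(q) = 4 - q (K(q) = -(-4 + q) = 4 - q)
N(g) = 4 - g
I(o) = 0
48651/(1/(-7997 + 7084)) + R(I(N(-5)), -85)/46493 = 48651/(1/(-7997 + 7084)) - 85/46493 = 48651/(1/(-913)) - 85*1/46493 = 48651/(-1/913) - 85/46493 = 48651*(-913) - 85/46493 = -44418363 - 85/46493 = -2065142951044/46493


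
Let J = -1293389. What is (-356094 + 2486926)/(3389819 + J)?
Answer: 1065416/1048215 ≈ 1.0164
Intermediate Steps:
(-356094 + 2486926)/(3389819 + J) = (-356094 + 2486926)/(3389819 - 1293389) = 2130832/2096430 = 2130832*(1/2096430) = 1065416/1048215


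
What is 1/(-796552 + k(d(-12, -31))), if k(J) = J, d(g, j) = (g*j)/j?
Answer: -1/796564 ≈ -1.2554e-6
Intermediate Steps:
d(g, j) = g
1/(-796552 + k(d(-12, -31))) = 1/(-796552 - 12) = 1/(-796564) = -1/796564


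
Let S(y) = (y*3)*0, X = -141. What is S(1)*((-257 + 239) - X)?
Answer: 0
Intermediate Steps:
S(y) = 0 (S(y) = (3*y)*0 = 0)
S(1)*((-257 + 239) - X) = 0*((-257 + 239) - 1*(-141)) = 0*(-18 + 141) = 0*123 = 0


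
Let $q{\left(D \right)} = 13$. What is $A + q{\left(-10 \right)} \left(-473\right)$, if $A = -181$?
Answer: $-6330$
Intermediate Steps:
$A + q{\left(-10 \right)} \left(-473\right) = -181 + 13 \left(-473\right) = -181 - 6149 = -6330$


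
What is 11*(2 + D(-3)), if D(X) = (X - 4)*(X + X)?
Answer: 484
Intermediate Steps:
D(X) = 2*X*(-4 + X) (D(X) = (-4 + X)*(2*X) = 2*X*(-4 + X))
11*(2 + D(-3)) = 11*(2 + 2*(-3)*(-4 - 3)) = 11*(2 + 2*(-3)*(-7)) = 11*(2 + 42) = 11*44 = 484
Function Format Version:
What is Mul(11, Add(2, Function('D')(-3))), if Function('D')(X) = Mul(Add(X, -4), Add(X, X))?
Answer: 484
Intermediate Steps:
Function('D')(X) = Mul(2, X, Add(-4, X)) (Function('D')(X) = Mul(Add(-4, X), Mul(2, X)) = Mul(2, X, Add(-4, X)))
Mul(11, Add(2, Function('D')(-3))) = Mul(11, Add(2, Mul(2, -3, Add(-4, -3)))) = Mul(11, Add(2, Mul(2, -3, -7))) = Mul(11, Add(2, 42)) = Mul(11, 44) = 484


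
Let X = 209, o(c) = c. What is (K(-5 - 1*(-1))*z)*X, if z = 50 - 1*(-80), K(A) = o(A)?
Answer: -108680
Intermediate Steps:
K(A) = A
z = 130 (z = 50 + 80 = 130)
(K(-5 - 1*(-1))*z)*X = ((-5 - 1*(-1))*130)*209 = ((-5 + 1)*130)*209 = -4*130*209 = -520*209 = -108680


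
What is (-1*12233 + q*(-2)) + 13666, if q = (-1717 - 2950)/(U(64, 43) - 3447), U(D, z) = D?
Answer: 4838505/3383 ≈ 1430.2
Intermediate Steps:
q = 4667/3383 (q = (-1717 - 2950)/(64 - 3447) = -4667/(-3383) = -4667*(-1/3383) = 4667/3383 ≈ 1.3795)
(-1*12233 + q*(-2)) + 13666 = (-1*12233 + (4667/3383)*(-2)) + 13666 = (-12233 - 9334/3383) + 13666 = -41393573/3383 + 13666 = 4838505/3383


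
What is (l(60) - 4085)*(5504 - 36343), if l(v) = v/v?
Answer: 125946476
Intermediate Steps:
l(v) = 1
(l(60) - 4085)*(5504 - 36343) = (1 - 4085)*(5504 - 36343) = -4084*(-30839) = 125946476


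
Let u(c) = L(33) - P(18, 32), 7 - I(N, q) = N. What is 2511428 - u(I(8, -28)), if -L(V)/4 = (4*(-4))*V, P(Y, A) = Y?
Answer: 2509334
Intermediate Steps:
L(V) = 64*V (L(V) = -4*4*(-4)*V = -(-64)*V = 64*V)
I(N, q) = 7 - N
u(c) = 2094 (u(c) = 64*33 - 1*18 = 2112 - 18 = 2094)
2511428 - u(I(8, -28)) = 2511428 - 1*2094 = 2511428 - 2094 = 2509334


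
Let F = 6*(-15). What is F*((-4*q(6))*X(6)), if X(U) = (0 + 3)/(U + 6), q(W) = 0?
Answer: 0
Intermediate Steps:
X(U) = 3/(6 + U)
F = -90
F*((-4*q(6))*X(6)) = -90*(-4*0)*3/(6 + 6) = -0*3/12 = -0*3*(1/12) = -0/4 = -90*0 = 0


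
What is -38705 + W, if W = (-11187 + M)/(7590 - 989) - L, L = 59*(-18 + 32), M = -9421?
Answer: -1620899/41 ≈ -39534.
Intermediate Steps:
L = 826 (L = 59*14 = 826)
W = -33994/41 (W = (-11187 - 9421)/(7590 - 989) - 1*826 = -20608/6601 - 826 = -20608*1/6601 - 826 = -128/41 - 826 = -33994/41 ≈ -829.12)
-38705 + W = -38705 - 33994/41 = -1620899/41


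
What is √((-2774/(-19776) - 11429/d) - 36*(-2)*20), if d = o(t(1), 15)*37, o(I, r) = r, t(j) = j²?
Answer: √296886405891630/457320 ≈ 37.677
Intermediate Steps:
d = 555 (d = 15*37 = 555)
√((-2774/(-19776) - 11429/d) - 36*(-2)*20) = √((-2774/(-19776) - 11429/555) - 36*(-2)*20) = √((-2774*(-1/19776) - 11429*1/555) + 72*20) = √((1387/9888 - 11429/555) + 1440) = √(-37413389/1829280 + 1440) = √(2596749811/1829280) = √296886405891630/457320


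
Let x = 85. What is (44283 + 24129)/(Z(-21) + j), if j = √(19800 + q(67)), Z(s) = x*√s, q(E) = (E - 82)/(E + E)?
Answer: 9167208/(√355526790 + 11390*I*√21) ≈ 56.122 - 155.36*I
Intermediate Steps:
q(E) = (-82 + E)/(2*E) (q(E) = (-82 + E)/((2*E)) = (-82 + E)*(1/(2*E)) = (-82 + E)/(2*E))
Z(s) = 85*√s
j = √355526790/134 (j = √(19800 + (½)*(-82 + 67)/67) = √(19800 + (½)*(1/67)*(-15)) = √(19800 - 15/134) = √(2653185/134) = √355526790/134 ≈ 140.71)
(44283 + 24129)/(Z(-21) + j) = (44283 + 24129)/(85*√(-21) + √355526790/134) = 68412/(85*(I*√21) + √355526790/134) = 68412/(85*I*√21 + √355526790/134) = 68412/(√355526790/134 + 85*I*√21)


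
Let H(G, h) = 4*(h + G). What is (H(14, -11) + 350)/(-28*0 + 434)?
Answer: 181/217 ≈ 0.83410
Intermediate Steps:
H(G, h) = 4*G + 4*h (H(G, h) = 4*(G + h) = 4*G + 4*h)
(H(14, -11) + 350)/(-28*0 + 434) = ((4*14 + 4*(-11)) + 350)/(-28*0 + 434) = ((56 - 44) + 350)/(0 + 434) = (12 + 350)/434 = 362*(1/434) = 181/217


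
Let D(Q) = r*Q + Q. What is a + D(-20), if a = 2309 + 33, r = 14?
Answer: 2042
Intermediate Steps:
D(Q) = 15*Q (D(Q) = 14*Q + Q = 15*Q)
a = 2342
a + D(-20) = 2342 + 15*(-20) = 2342 - 300 = 2042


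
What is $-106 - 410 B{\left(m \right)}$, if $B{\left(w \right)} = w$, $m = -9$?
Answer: $3584$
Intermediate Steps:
$-106 - 410 B{\left(m \right)} = -106 - -3690 = -106 + 3690 = 3584$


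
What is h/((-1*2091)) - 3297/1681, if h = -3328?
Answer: -31699/85731 ≈ -0.36975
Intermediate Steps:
h/((-1*2091)) - 3297/1681 = -3328/((-1*2091)) - 3297/1681 = -3328/(-2091) - 3297*1/1681 = -3328*(-1/2091) - 3297/1681 = 3328/2091 - 3297/1681 = -31699/85731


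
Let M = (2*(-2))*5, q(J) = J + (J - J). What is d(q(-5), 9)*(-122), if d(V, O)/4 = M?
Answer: 9760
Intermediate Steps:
q(J) = J (q(J) = J + 0 = J)
M = -20 (M = -4*5 = -20)
d(V, O) = -80 (d(V, O) = 4*(-20) = -80)
d(q(-5), 9)*(-122) = -80*(-122) = 9760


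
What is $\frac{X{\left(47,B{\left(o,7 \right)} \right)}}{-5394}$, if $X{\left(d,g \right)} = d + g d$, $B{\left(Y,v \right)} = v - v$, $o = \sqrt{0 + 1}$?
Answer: $- \frac{47}{5394} \approx -0.0087134$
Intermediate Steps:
$o = 1$ ($o = \sqrt{1} = 1$)
$B{\left(Y,v \right)} = 0$
$X{\left(d,g \right)} = d + d g$
$\frac{X{\left(47,B{\left(o,7 \right)} \right)}}{-5394} = \frac{47 \left(1 + 0\right)}{-5394} = 47 \cdot 1 \left(- \frac{1}{5394}\right) = 47 \left(- \frac{1}{5394}\right) = - \frac{47}{5394}$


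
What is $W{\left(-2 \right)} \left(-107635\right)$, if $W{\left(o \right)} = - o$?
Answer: $-215270$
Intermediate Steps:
$W{\left(-2 \right)} \left(-107635\right) = \left(-1\right) \left(-2\right) \left(-107635\right) = 2 \left(-107635\right) = -215270$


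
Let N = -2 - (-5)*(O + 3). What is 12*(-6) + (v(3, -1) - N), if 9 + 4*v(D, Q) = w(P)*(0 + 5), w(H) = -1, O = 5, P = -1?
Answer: -227/2 ≈ -113.50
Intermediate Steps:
v(D, Q) = -7/2 (v(D, Q) = -9/4 + (-(0 + 5))/4 = -9/4 + (-1*5)/4 = -9/4 + (¼)*(-5) = -9/4 - 5/4 = -7/2)
N = 38 (N = -2 - (-5)*(5 + 3) = -2 - (-5)*8 = -2 - 1*(-40) = -2 + 40 = 38)
12*(-6) + (v(3, -1) - N) = 12*(-6) + (-7/2 - 1*38) = -72 + (-7/2 - 38) = -72 - 83/2 = -227/2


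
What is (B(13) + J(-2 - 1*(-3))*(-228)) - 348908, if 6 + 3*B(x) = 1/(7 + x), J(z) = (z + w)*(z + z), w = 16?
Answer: -21399719/60 ≈ -3.5666e+5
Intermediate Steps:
J(z) = 2*z*(16 + z) (J(z) = (z + 16)*(z + z) = (16 + z)*(2*z) = 2*z*(16 + z))
B(x) = -2 + 1/(3*(7 + x))
(B(13) + J(-2 - 1*(-3))*(-228)) - 348908 = ((-41 - 6*13)/(3*(7 + 13)) + (2*(-2 - 1*(-3))*(16 + (-2 - 1*(-3))))*(-228)) - 348908 = ((⅓)*(-41 - 78)/20 + (2*(-2 + 3)*(16 + (-2 + 3)))*(-228)) - 348908 = ((⅓)*(1/20)*(-119) + (2*1*(16 + 1))*(-228)) - 348908 = (-119/60 + (2*1*17)*(-228)) - 348908 = (-119/60 + 34*(-228)) - 348908 = (-119/60 - 7752) - 348908 = -465239/60 - 348908 = -21399719/60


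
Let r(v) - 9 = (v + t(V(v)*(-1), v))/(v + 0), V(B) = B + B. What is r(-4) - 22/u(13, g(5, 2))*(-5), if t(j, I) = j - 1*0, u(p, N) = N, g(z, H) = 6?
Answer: 79/3 ≈ 26.333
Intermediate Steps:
V(B) = 2*B
t(j, I) = j (t(j, I) = j + 0 = j)
r(v) = 8 (r(v) = 9 + (v + (2*v)*(-1))/(v + 0) = 9 + (v - 2*v)/v = 9 + (-v)/v = 9 - 1 = 8)
r(-4) - 22/u(13, g(5, 2))*(-5) = 8 - 22/6*(-5) = 8 - 22*1/6*(-5) = 8 - 11/3*(-5) = 8 + 55/3 = 79/3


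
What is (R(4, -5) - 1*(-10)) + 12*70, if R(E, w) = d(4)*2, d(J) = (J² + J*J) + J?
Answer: 922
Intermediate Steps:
d(J) = J + 2*J² (d(J) = (J² + J²) + J = 2*J² + J = J + 2*J²)
R(E, w) = 72 (R(E, w) = (4*(1 + 2*4))*2 = (4*(1 + 8))*2 = (4*9)*2 = 36*2 = 72)
(R(4, -5) - 1*(-10)) + 12*70 = (72 - 1*(-10)) + 12*70 = (72 + 10) + 840 = 82 + 840 = 922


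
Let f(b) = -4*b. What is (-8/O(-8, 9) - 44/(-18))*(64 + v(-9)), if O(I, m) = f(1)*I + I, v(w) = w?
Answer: 1045/9 ≈ 116.11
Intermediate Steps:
O(I, m) = -3*I (O(I, m) = (-4*1)*I + I = -4*I + I = -3*I)
(-8/O(-8, 9) - 44/(-18))*(64 + v(-9)) = (-8/((-3*(-8))) - 44/(-18))*(64 - 9) = (-8/24 - 44*(-1/18))*55 = (-8*1/24 + 22/9)*55 = (-⅓ + 22/9)*55 = (19/9)*55 = 1045/9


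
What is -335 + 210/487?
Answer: -162935/487 ≈ -334.57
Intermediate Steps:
-335 + 210/487 = -162935/487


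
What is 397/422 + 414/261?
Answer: 30925/12238 ≈ 2.5270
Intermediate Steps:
397/422 + 414/261 = 397*(1/422) + 414*(1/261) = 397/422 + 46/29 = 30925/12238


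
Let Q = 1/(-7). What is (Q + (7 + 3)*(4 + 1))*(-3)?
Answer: -1047/7 ≈ -149.57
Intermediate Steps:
Q = -1/7 ≈ -0.14286
(Q + (7 + 3)*(4 + 1))*(-3) = (-1/7 + (7 + 3)*(4 + 1))*(-3) = (-1/7 + 10*5)*(-3) = (-1/7 + 50)*(-3) = (349/7)*(-3) = -1047/7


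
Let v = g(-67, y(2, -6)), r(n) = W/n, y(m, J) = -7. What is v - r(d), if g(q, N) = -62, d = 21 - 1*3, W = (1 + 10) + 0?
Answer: -1127/18 ≈ -62.611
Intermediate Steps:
W = 11 (W = 11 + 0 = 11)
d = 18 (d = 21 - 3 = 18)
r(n) = 11/n
v = -62
v - r(d) = -62 - 11/18 = -1127/18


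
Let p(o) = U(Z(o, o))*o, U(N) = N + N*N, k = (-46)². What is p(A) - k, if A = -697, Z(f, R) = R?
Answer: -338125180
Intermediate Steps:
k = 2116
U(N) = N + N²
p(o) = o²*(1 + o) (p(o) = (o*(1 + o))*o = o²*(1 + o))
p(A) - k = (-697)²*(1 - 697) - 1*2116 = 485809*(-696) - 2116 = -338123064 - 2116 = -338125180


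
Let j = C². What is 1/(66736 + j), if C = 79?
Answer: 1/72977 ≈ 1.3703e-5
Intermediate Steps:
j = 6241 (j = 79² = 6241)
1/(66736 + j) = 1/(66736 + 6241) = 1/72977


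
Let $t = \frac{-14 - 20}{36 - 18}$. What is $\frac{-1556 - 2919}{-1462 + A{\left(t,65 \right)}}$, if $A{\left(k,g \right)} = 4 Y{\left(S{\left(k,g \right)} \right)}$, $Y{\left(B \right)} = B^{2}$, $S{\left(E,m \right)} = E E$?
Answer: $\frac{29360475}{9258098} \approx 3.1713$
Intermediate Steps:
$t = - \frac{17}{9}$ ($t = - \frac{34}{18} = \left(-34\right) \frac{1}{18} = - \frac{17}{9} \approx -1.8889$)
$S{\left(E,m \right)} = E^{2}$
$A{\left(k,g \right)} = 4 k^{4}$ ($A{\left(k,g \right)} = 4 \left(k^{2}\right)^{2} = 4 k^{4}$)
$\frac{-1556 - 2919}{-1462 + A{\left(t,65 \right)}} = \frac{-1556 - 2919}{-1462 + 4 \left(- \frac{17}{9}\right)^{4}} = - \frac{4475}{-1462 + 4 \cdot \frac{83521}{6561}} = - \frac{4475}{-1462 + \frac{334084}{6561}} = - \frac{4475}{- \frac{9258098}{6561}} = \left(-4475\right) \left(- \frac{6561}{9258098}\right) = \frac{29360475}{9258098}$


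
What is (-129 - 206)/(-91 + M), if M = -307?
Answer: 335/398 ≈ 0.84171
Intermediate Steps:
(-129 - 206)/(-91 + M) = (-129 - 206)/(-91 - 307) = -335/(-398) = -335*(-1/398) = 335/398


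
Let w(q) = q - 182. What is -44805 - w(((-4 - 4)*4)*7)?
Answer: -44399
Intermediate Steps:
w(q) = -182 + q
-44805 - w(((-4 - 4)*4)*7) = -44805 - (-182 + ((-4 - 4)*4)*7) = -44805 - (-182 - 8*4*7) = -44805 - (-182 - 32*7) = -44805 - (-182 - 224) = -44805 - 1*(-406) = -44805 + 406 = -44399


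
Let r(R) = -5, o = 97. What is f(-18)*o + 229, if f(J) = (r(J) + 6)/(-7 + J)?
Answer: 5628/25 ≈ 225.12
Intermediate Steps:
f(J) = 1/(-7 + J) (f(J) = (-5 + 6)/(-7 + J) = 1/(-7 + J))
f(-18)*o + 229 = 97/(-7 - 18) + 229 = 97/(-25) + 229 = -1/25*97 + 229 = -97/25 + 229 = 5628/25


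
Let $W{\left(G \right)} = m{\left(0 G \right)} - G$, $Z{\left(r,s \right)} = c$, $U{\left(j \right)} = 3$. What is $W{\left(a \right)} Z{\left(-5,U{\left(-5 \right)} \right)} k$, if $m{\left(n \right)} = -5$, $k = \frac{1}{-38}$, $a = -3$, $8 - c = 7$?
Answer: $\frac{1}{19} \approx 0.052632$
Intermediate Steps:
$c = 1$ ($c = 8 - 7 = 1$)
$k = - \frac{1}{38} \approx -0.026316$
$Z{\left(r,s \right)} = 1$
$W{\left(G \right)} = -5 - G$
$W{\left(a \right)} Z{\left(-5,U{\left(-5 \right)} \right)} k = \left(-5 - -3\right) 1 \left(- \frac{1}{38}\right) = \left(-5 + 3\right) 1 \left(- \frac{1}{38}\right) = \left(-2\right) 1 \left(- \frac{1}{38}\right) = \left(-2\right) \left(- \frac{1}{38}\right) = \frac{1}{19}$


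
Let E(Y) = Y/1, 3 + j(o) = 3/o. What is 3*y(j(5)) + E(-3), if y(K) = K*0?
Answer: -3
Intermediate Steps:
j(o) = -3 + 3/o
E(Y) = Y (E(Y) = Y*1 = Y)
y(K) = 0
3*y(j(5)) + E(-3) = 3*0 - 3 = 0 - 3 = -3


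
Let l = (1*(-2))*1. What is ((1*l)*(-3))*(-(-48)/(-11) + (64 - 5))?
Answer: 3606/11 ≈ 327.82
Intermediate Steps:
l = -2 (l = -2*1 = -2)
((1*l)*(-3))*(-(-48)/(-11) + (64 - 5)) = ((1*(-2))*(-3))*(-(-48)/(-11) + (64 - 5)) = (-2*(-3))*(-(-48)*(-1)/11 + 59) = 6*(-6*8/11 + 59) = 6*(-48/11 + 59) = 6*(601/11) = 3606/11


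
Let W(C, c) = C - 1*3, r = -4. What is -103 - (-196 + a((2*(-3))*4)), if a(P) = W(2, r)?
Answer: 94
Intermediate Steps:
W(C, c) = -3 + C (W(C, c) = C - 3 = -3 + C)
a(P) = -1 (a(P) = -3 + 2 = -1)
-103 - (-196 + a((2*(-3))*4)) = -103 - (-196 - 1) = -103 - 1*(-197) = -103 + 197 = 94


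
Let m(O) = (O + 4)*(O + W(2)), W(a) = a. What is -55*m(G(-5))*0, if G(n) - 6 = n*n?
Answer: 0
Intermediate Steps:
G(n) = 6 + n**2 (G(n) = 6 + n*n = 6 + n**2)
m(O) = (2 + O)*(4 + O) (m(O) = (O + 4)*(O + 2) = (4 + O)*(2 + O) = (2 + O)*(4 + O))
-55*m(G(-5))*0 = -55*(8 + (6 + (-5)**2)**2 + 6*(6 + (-5)**2))*0 = -55*(8 + (6 + 25)**2 + 6*(6 + 25))*0 = -55*(8 + 31**2 + 6*31)*0 = -55*(8 + 961 + 186)*0 = -55*1155*0 = -63525*0 = 0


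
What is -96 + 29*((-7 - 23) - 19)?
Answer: -1517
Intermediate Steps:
-96 + 29*((-7 - 23) - 19) = -96 + 29*(-30 - 19) = -96 + 29*(-49) = -96 - 1421 = -1517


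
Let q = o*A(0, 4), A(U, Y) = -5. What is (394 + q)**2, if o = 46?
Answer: 26896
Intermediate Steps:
q = -230 (q = 46*(-5) = -230)
(394 + q)**2 = (394 - 230)**2 = 164**2 = 26896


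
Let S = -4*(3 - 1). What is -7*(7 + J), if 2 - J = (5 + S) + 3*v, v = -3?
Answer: -147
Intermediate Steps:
S = -8 (S = -4*2 = -8)
J = 14 (J = 2 - ((5 - 8) + 3*(-3)) = 2 - (-3 - 9) = 2 - 1*(-12) = 2 + 12 = 14)
-7*(7 + J) = -7*(7 + 14) = -7*21 = -147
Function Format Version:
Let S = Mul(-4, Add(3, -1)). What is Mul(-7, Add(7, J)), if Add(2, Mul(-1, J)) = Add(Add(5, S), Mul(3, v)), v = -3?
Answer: -147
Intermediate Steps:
S = -8 (S = Mul(-4, 2) = -8)
J = 14 (J = Add(2, Mul(-1, Add(Add(5, -8), Mul(3, -3)))) = Add(2, Mul(-1, Add(-3, -9))) = Add(2, Mul(-1, -12)) = Add(2, 12) = 14)
Mul(-7, Add(7, J)) = Mul(-7, Add(7, 14)) = Mul(-7, 21) = -147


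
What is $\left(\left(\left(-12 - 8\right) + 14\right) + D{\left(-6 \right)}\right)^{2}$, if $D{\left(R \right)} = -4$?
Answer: $100$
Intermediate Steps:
$\left(\left(\left(-12 - 8\right) + 14\right) + D{\left(-6 \right)}\right)^{2} = \left(\left(\left(-12 - 8\right) + 14\right) - 4\right)^{2} = \left(\left(-20 + 14\right) - 4\right)^{2} = \left(-6 - 4\right)^{2} = \left(-10\right)^{2} = 100$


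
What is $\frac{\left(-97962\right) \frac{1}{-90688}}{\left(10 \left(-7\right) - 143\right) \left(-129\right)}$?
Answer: $\frac{16327}{415305696} \approx 3.9313 \cdot 10^{-5}$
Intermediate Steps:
$\frac{\left(-97962\right) \frac{1}{-90688}}{\left(10 \left(-7\right) - 143\right) \left(-129\right)} = \frac{\left(-97962\right) \left(- \frac{1}{90688}\right)}{\left(-70 - 143\right) \left(-129\right)} = \frac{48981}{45344 \left(\left(-213\right) \left(-129\right)\right)} = \frac{48981}{45344 \cdot 27477} = \frac{48981}{45344} \cdot \frac{1}{27477} = \frac{16327}{415305696}$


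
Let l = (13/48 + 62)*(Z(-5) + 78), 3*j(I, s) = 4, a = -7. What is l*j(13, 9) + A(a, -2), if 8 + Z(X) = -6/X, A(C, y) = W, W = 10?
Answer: 266471/45 ≈ 5921.6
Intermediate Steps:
j(I, s) = 4/3 (j(I, s) = (⅓)*4 = 4/3)
A(C, y) = 10
Z(X) = -8 - 6/X
l = 266021/60 (l = (13/48 + 62)*((-8 - 6/(-5)) + 78) = (13*(1/48) + 62)*((-8 - 6*(-⅕)) + 78) = (13/48 + 62)*((-8 + 6/5) + 78) = 2989*(-34/5 + 78)/48 = (2989/48)*(356/5) = 266021/60 ≈ 4433.7)
l*j(13, 9) + A(a, -2) = (266021/60)*(4/3) + 10 = 266021/45 + 10 = 266471/45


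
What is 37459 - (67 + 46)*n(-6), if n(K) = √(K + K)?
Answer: 37459 - 226*I*√3 ≈ 37459.0 - 391.44*I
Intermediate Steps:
n(K) = √2*√K (n(K) = √(2*K) = √2*√K)
37459 - (67 + 46)*n(-6) = 37459 - (67 + 46)*√2*√(-6) = 37459 - 113*√2*(I*√6) = 37459 - 113*2*I*√3 = 37459 - 226*I*√3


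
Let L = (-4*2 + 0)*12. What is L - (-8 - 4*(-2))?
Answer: -96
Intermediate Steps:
L = -96 (L = (-8 + 0)*12 = -8*12 = -96)
L - (-8 - 4*(-2)) = -96 - (-8 - 4*(-2)) = -96 - (-8 + 8) = -96 - 1*0 = -96 + 0 = -96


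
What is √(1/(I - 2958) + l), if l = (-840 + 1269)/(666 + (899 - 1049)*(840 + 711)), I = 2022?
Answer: I*√20475273/83772 ≈ 0.054015*I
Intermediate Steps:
l = -143/77328 (l = 429/(666 - 150*1551) = 429/(666 - 232650) = 429/(-231984) = 429*(-1/231984) = -143/77328 ≈ -0.0018493)
√(1/(I - 2958) + l) = √(1/(2022 - 2958) - 143/77328) = √(1/(-936) - 143/77328) = √(-1/936 - 143/77328) = √(-2933/1005264) = I*√20475273/83772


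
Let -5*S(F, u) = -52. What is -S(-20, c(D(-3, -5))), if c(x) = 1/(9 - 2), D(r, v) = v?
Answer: -52/5 ≈ -10.400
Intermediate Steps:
c(x) = ⅐ (c(x) = 1/7 = ⅐)
S(F, u) = 52/5 (S(F, u) = -⅕*(-52) = 52/5)
-S(-20, c(D(-3, -5))) = -1*52/5 = -52/5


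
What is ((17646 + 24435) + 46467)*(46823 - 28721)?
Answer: 1602895896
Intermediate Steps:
((17646 + 24435) + 46467)*(46823 - 28721) = (42081 + 46467)*18102 = 88548*18102 = 1602895896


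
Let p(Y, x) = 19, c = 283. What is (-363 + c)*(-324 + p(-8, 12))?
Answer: 24400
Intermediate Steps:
(-363 + c)*(-324 + p(-8, 12)) = (-363 + 283)*(-324 + 19) = -80*(-305) = 24400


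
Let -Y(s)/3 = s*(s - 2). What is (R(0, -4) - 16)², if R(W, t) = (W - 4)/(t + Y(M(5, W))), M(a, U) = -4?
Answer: 91809/361 ≈ 254.32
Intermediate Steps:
Y(s) = -3*s*(-2 + s) (Y(s) = -3*s*(s - 2) = -3*s*(-2 + s))
R(W, t) = (-4 + W)/(-72 + t) (R(W, t) = (W - 4)/(t + 3*(-4)*(2 - 1*(-4))) = (-4 + W)/(t + 3*(-4)*(2 + 4)) = (-4 + W)/(t + 3*(-4)*6) = (-4 + W)/(t - 72) = (-4 + W)/(-72 + t))
(R(0, -4) - 16)² = ((-4 + 0)/(-72 - 4) - 16)² = (-4/(-76) - 16)² = (-1/76*(-4) - 16)² = (1/19 - 16)² = (-303/19)² = 91809/361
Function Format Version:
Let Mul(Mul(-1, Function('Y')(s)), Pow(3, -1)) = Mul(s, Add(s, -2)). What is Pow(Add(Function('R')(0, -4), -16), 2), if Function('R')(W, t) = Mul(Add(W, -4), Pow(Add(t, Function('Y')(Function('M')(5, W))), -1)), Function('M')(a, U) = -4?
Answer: Rational(91809, 361) ≈ 254.32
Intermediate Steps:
Function('Y')(s) = Mul(-3, s, Add(-2, s)) (Function('Y')(s) = Mul(-3, Mul(s, Add(s, -2))) = Mul(-3, Mul(s, Add(-2, s))) = Mul(-3, s, Add(-2, s)))
Function('R')(W, t) = Mul(Pow(Add(-72, t), -1), Add(-4, W)) (Function('R')(W, t) = Mul(Add(W, -4), Pow(Add(t, Mul(3, -4, Add(2, Mul(-1, -4)))), -1)) = Mul(Add(-4, W), Pow(Add(t, Mul(3, -4, Add(2, 4))), -1)) = Mul(Add(-4, W), Pow(Add(t, Mul(3, -4, 6)), -1)) = Mul(Add(-4, W), Pow(Add(t, -72), -1)) = Mul(Add(-4, W), Pow(Add(-72, t), -1)) = Mul(Pow(Add(-72, t), -1), Add(-4, W)))
Pow(Add(Function('R')(0, -4), -16), 2) = Pow(Add(Mul(Pow(Add(-72, -4), -1), Add(-4, 0)), -16), 2) = Pow(Add(Mul(Pow(-76, -1), -4), -16), 2) = Pow(Add(Mul(Rational(-1, 76), -4), -16), 2) = Pow(Add(Rational(1, 19), -16), 2) = Pow(Rational(-303, 19), 2) = Rational(91809, 361)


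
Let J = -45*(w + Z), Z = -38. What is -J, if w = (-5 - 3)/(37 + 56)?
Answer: -53130/31 ≈ -1713.9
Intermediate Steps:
w = -8/93 ≈ -0.086022
J = 53130/31 (J = -45*(-8/93 - 38) = -45*(-3542/93) = 53130/31 ≈ 1713.9)
-J = -1*53130/31 = -53130/31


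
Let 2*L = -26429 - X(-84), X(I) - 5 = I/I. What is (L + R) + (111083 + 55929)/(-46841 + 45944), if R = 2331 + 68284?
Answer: 102637091/1794 ≈ 57211.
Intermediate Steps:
X(I) = 6 (X(I) = 5 + I/I = 5 + 1 = 6)
R = 70615
L = -26435/2 (L = (-26429 - 1*6)/2 = (-26429 - 6)/2 = (½)*(-26435) = -26435/2 ≈ -13218.)
(L + R) + (111083 + 55929)/(-46841 + 45944) = (-26435/2 + 70615) + (111083 + 55929)/(-46841 + 45944) = 114795/2 + 167012/(-897) = 114795/2 + 167012*(-1/897) = 114795/2 - 167012/897 = 102637091/1794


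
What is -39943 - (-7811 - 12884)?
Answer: -19248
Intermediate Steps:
-39943 - (-7811 - 12884) = -39943 - 1*(-20695) = -39943 + 20695 = -19248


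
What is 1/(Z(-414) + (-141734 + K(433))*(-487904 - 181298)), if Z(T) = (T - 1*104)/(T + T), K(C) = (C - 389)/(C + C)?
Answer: 179262/17002757310174547 ≈ 1.0543e-11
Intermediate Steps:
K(C) = (-389 + C)/(2*C) (K(C) = (-389 + C)/((2*C)) = (-389 + C)*(1/(2*C)) = (-389 + C)/(2*C))
Z(T) = (-104 + T)/(2*T) (Z(T) = (T - 104)/((2*T)) = (-104 + T)*(1/(2*T)) = (-104 + T)/(2*T))
1/(Z(-414) + (-141734 + K(433))*(-487904 - 181298)) = 1/((½)*(-104 - 414)/(-414) + (-141734 + (½)*(-389 + 433)/433)*(-487904 - 181298)) = 1/((½)*(-1/414)*(-518) + (-141734 + (½)*(1/433)*44)*(-669202)) = 1/(259/414 + (-141734 + 22/433)*(-669202)) = 1/(259/414 - 61370800/433*(-669202)) = 1/(259/414 + 41069462101600/433) = 1/(17002757310174547/179262) = 179262/17002757310174547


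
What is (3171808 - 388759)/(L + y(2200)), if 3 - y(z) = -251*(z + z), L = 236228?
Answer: 927683/446877 ≈ 2.0759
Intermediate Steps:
y(z) = 3 + 502*z (y(z) = 3 - (-251)*(z + z) = 3 - (-251)*2*z = 3 - (-502)*z = 3 + 502*z)
(3171808 - 388759)/(L + y(2200)) = (3171808 - 388759)/(236228 + (3 + 502*2200)) = 2783049/(236228 + (3 + 1104400)) = 2783049/(236228 + 1104403) = 2783049/1340631 = 2783049*(1/1340631) = 927683/446877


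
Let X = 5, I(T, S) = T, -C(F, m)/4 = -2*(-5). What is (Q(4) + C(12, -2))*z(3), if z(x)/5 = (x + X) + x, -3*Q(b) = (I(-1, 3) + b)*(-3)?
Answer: -2035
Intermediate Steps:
C(F, m) = -40 (C(F, m) = -(-8)*(-5) = -4*10 = -40)
Q(b) = -1 + b (Q(b) = -(-1 + b)*(-3)/3 = -(3 - 3*b)/3 = -1 + b)
z(x) = 25 + 10*x (z(x) = 5*((x + 5) + x) = 5*((5 + x) + x) = 5*(5 + 2*x) = 25 + 10*x)
(Q(4) + C(12, -2))*z(3) = ((-1 + 4) - 40)*(25 + 10*3) = (3 - 40)*(25 + 30) = -37*55 = -2035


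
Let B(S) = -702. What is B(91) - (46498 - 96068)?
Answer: 48868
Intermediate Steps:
B(91) - (46498 - 96068) = -702 - (46498 - 96068) = -702 - 1*(-49570) = -702 + 49570 = 48868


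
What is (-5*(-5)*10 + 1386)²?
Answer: 2676496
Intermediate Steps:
(-5*(-5)*10 + 1386)² = (25*10 + 1386)² = (250 + 1386)² = 1636² = 2676496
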